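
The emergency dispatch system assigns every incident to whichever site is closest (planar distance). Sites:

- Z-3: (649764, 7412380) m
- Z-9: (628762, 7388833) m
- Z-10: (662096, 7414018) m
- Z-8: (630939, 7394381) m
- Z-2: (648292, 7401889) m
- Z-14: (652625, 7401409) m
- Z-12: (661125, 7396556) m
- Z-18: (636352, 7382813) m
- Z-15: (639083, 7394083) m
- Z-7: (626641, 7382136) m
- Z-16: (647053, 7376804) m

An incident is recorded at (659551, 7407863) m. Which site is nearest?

Z-10

Squared distances to each site:
Z-3: 116188658.000; Z-9: 1310103421.000; Z-10: 44361050.000; Z-8: 1000410868.000; Z-2: 162453757.000; Z-14: 89623592.000; Z-12: 130325725.000; Z-18: 1165696101.000; Z-15: 608827424.000; Z-7: 1744946629.000; Z-16: 1120861485.000.
Minimum at Z-10.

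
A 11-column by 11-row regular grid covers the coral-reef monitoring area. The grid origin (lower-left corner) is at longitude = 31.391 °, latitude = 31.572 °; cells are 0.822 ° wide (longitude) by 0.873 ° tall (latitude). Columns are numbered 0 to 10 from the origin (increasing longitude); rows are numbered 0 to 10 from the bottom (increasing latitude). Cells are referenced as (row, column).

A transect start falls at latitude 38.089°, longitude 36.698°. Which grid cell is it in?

Column index: ⌊(36.698 − 31.391) / 0.822⌋ = ⌊6.456⌋ = 6
Row offset from origin: ⌊(38.089 − 31.572) / 0.873⌋ = ⌊7.465⌋ = 7 → row 7

(7, 6)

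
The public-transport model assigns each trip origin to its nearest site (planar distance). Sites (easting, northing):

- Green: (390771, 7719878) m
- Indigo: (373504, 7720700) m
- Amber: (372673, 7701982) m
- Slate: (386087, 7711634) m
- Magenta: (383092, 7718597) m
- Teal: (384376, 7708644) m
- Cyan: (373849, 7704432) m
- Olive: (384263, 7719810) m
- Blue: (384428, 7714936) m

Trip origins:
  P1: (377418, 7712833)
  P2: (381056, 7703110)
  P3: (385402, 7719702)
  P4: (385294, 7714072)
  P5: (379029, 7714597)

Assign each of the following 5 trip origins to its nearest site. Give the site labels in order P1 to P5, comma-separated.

P1 → Blue (d²=53562709.00)
P2 → Teal (d²=41647556.00)
P3 → Olive (d²=1308985.00)
P4 → Blue (d²=1496452.00)
P5 → Blue (d²=29264122.00)

Blue, Teal, Olive, Blue, Blue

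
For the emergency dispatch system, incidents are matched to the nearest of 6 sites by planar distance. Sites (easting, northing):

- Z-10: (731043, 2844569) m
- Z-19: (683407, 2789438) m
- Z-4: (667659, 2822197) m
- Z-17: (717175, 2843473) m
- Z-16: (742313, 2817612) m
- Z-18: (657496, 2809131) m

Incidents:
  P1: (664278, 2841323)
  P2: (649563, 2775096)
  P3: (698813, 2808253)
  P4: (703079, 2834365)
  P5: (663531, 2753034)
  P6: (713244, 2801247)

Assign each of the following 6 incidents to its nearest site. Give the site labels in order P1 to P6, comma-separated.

Z-4, Z-18, Z-19, Z-17, Z-19, Z-19

P1 → Z-4 (d²=377235037.00)
P2 → Z-18 (d²=1221313714.00)
P3 → Z-19 (d²=591349061.00)
P4 → Z-17 (d²=281652880.00)
P5 → Z-19 (d²=1720306592.00)
P6 → Z-19 (d²=1029699050.00)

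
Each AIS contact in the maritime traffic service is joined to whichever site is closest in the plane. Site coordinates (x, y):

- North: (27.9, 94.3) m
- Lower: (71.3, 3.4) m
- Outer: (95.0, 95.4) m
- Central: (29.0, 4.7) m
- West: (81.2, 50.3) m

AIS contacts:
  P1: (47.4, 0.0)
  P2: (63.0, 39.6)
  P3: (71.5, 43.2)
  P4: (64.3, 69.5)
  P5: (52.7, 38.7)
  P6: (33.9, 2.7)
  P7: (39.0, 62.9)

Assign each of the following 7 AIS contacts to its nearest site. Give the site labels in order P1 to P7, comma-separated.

Central, West, West, West, West, Central, North

P1 → Central (d²=360.65)
P2 → West (d²=445.73)
P3 → West (d²=144.50)
P4 → West (d²=654.25)
P5 → West (d²=946.81)
P6 → Central (d²=28.01)
P7 → North (d²=1109.17)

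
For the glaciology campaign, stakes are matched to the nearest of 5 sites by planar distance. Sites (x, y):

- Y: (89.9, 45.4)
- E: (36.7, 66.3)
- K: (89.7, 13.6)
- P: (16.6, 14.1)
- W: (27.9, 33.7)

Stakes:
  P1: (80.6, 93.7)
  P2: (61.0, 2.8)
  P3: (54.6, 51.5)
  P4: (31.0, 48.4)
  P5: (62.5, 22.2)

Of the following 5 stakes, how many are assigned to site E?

1

P1 → Y
P2 → K
P3 → E
P4 → W
P5 → K
1 of the 5 goes to E.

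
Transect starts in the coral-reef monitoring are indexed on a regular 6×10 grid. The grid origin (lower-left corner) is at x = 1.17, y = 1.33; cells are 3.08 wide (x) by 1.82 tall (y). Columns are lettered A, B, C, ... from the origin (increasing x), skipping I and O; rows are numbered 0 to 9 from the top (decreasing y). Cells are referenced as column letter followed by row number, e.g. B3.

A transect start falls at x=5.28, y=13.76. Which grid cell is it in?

B3

Column index: ⌊(5.28 − 1.17) / 3.08⌋ = ⌊1.334⌋ = 1 → column B
Row offset from origin: ⌊(13.76 − 1.33) / 1.82⌋ = ⌊6.830⌋ = 6 → row 3 (counted from top)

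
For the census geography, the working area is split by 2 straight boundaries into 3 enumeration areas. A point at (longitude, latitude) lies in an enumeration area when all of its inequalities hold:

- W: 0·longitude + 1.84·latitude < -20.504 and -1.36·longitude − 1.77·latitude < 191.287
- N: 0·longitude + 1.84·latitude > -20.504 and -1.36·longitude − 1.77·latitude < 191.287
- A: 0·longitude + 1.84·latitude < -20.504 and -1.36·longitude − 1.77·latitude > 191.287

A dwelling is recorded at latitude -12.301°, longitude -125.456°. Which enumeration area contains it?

0·-125.456 + 1.84·-12.301 = -22.634, which is < -20.504
-1.36·-125.456 − 1.77·-12.301 = 192.393, which is > 191.287
This sign pattern matches A.

A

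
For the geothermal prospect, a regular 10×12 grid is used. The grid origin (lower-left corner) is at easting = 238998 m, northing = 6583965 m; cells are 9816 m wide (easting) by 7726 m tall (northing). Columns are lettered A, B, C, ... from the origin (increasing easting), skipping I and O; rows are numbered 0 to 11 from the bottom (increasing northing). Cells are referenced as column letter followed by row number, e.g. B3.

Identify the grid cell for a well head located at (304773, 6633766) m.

Column index: ⌊(304773 − 238998) / 9816⌋ = ⌊6.701⌋ = 6 → column G
Row offset from origin: ⌊(6633766 − 6583965) / 7726⌋ = ⌊6.446⌋ = 6 → row 6

G6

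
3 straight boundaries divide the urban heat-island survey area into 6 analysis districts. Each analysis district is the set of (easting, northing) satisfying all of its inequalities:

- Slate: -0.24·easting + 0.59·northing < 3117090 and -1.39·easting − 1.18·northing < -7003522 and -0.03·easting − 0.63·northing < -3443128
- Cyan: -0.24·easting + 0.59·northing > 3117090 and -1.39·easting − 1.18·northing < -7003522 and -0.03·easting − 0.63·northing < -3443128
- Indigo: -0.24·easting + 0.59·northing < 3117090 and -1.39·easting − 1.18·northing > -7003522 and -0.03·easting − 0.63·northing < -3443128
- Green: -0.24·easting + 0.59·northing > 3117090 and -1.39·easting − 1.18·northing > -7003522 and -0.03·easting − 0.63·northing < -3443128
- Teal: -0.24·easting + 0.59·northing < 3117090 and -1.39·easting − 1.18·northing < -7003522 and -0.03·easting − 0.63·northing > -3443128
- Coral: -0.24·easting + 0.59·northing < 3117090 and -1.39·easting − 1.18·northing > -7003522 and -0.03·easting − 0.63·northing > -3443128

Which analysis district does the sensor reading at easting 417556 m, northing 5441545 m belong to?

-0.24·417556 + 0.59·5441545 = 3110298.110, which is < 3117090
-1.39·417556 − 1.18·5441545 = -7001425.940, which is > -7003522
-0.03·417556 − 0.63·5441545 = -3440700.030, which is > -3443128
This sign pattern matches Coral.

Coral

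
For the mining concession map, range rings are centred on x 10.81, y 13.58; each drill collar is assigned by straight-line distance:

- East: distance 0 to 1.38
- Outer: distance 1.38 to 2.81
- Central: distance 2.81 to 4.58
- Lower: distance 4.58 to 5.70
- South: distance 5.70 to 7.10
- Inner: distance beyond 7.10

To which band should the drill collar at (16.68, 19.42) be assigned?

Inner

Distance = √((16.68−10.81)² + (19.42−13.58)²) = √(34.457 + 34.106) = 8.280.
7.10 ≤ 8.280 < ∞ → Inner.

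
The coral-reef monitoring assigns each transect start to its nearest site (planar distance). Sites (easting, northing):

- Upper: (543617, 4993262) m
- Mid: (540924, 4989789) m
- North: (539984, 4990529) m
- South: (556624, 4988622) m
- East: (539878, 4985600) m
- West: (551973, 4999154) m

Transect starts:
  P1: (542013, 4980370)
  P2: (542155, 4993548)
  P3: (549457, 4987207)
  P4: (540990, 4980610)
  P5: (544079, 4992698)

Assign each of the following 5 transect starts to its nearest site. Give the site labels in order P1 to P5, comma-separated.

P1 → East (d²=31911125.00)
P2 → Upper (d²=2219240.00)
P3 → South (d²=53368114.00)
P4 → East (d²=26136644.00)
P5 → Upper (d²=531540.00)

East, Upper, South, East, Upper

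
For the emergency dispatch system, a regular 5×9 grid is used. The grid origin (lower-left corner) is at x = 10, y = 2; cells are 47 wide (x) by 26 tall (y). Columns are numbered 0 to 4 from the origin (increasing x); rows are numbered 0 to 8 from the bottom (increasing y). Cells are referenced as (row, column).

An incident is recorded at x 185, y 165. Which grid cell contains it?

(6, 3)

Column index: ⌊(185 − 10) / 47⌋ = ⌊3.723⌋ = 3
Row offset from origin: ⌊(165 − 2) / 26⌋ = ⌊6.269⌋ = 6 → row 6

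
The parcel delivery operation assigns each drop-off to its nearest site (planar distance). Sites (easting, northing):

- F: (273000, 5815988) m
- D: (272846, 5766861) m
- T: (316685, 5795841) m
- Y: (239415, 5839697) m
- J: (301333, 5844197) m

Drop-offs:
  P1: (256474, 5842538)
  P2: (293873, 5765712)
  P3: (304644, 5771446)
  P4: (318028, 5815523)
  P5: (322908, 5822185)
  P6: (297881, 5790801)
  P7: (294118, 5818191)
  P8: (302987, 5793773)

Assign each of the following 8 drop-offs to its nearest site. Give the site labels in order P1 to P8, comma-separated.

P1 → Y (d²=299080762.00)
P2 → D (d²=443454930.00)
P3 → T (d²=740101706.00)
P4 → T (d²=389184773.00)
P5 → T (d²=732732065.00)
P6 → T (d²=378992016.00)
P7 → F (d²=450823133.00)
P8 → T (d²=191911828.00)

Y, D, T, T, T, T, F, T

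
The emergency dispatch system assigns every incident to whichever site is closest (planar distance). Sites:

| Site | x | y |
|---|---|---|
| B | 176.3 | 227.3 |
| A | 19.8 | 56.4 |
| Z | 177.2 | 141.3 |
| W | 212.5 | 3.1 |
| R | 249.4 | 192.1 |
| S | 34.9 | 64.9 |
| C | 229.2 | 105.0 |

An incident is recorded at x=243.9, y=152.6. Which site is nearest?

R

Squared distances to each site:
B: 10149.850; A: 59475.250; Z: 4576.580; W: 23336.210; R: 1590.500; S: 51372.290; C: 2481.850.
Minimum at R.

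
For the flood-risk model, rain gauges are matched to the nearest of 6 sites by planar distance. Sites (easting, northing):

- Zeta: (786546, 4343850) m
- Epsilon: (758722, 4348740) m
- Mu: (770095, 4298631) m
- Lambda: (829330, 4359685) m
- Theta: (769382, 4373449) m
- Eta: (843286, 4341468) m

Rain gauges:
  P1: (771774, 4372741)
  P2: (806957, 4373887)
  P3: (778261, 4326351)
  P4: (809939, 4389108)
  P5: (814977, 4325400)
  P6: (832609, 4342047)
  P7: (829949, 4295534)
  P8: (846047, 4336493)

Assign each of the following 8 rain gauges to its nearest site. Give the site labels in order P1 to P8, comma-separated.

Theta, Lambda, Zeta, Lambda, Eta, Eta, Eta, Eta

P1 → Theta (d²=6222928.00)
P2 → Lambda (d²=702247933.00)
P3 → Zeta (d²=374856226.00)
P4 → Lambda (d²=1241723810.00)
P5 → Eta (d²=1059580105.00)
P6 → Eta (d²=114333570.00)
P7 → Eta (d²=2287807925.00)
P8 → Eta (d²=32373746.00)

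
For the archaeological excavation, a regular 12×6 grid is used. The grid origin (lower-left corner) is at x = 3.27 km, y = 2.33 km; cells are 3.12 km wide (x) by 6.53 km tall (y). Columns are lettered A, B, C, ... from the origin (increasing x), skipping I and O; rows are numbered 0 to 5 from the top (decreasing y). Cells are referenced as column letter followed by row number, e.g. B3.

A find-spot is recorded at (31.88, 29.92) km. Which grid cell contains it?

Column index: ⌊(31.88 − 3.27) / 3.12⌋ = ⌊9.170⌋ = 9 → column K
Row offset from origin: ⌊(29.92 − 2.33) / 6.53⌋ = ⌊4.225⌋ = 4 → row 1 (counted from top)

K1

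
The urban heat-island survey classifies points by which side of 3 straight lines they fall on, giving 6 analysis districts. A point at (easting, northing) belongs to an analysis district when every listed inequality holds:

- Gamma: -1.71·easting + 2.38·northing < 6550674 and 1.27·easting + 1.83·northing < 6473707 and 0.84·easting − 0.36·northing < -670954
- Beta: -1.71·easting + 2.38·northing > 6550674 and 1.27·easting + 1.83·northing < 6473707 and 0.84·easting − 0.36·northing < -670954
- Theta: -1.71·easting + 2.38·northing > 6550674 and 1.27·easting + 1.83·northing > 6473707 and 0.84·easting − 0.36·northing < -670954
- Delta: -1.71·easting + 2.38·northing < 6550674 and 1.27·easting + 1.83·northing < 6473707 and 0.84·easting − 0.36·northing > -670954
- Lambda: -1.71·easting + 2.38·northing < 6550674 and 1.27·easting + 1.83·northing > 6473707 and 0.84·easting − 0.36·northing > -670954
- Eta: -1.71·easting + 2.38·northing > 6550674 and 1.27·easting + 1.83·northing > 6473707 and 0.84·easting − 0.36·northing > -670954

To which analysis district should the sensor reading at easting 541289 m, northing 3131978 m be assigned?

Gamma

-1.71·541289 + 2.38·3131978 = 6528503.450, which is < 6550674
1.27·541289 + 1.83·3131978 = 6418956.770, which is < 6473707
0.84·541289 − 0.36·3131978 = -672829.320, which is < -670954
This sign pattern matches Gamma.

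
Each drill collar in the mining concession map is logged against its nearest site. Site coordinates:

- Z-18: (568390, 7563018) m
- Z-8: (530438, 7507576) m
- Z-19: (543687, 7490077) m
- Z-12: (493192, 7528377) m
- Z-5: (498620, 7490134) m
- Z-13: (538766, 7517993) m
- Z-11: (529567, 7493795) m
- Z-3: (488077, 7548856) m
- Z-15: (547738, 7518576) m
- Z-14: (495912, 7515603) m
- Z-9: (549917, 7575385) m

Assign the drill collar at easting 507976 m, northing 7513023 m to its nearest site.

Z-14

Squared distances to each site:
Z-18: 6149351421.000; Z-8: 534211253.000; Z-19: 1801794437.000; Z-12: 454311972.000; Z-5: 611441057.000; Z-13: 972725000.000; Z-11: 835887265.000; Z-3: 1679974090.000; Z-15: 1611852453.000; Z-14: 152196496.000; Z-9: 5648066525.000.
Minimum at Z-14.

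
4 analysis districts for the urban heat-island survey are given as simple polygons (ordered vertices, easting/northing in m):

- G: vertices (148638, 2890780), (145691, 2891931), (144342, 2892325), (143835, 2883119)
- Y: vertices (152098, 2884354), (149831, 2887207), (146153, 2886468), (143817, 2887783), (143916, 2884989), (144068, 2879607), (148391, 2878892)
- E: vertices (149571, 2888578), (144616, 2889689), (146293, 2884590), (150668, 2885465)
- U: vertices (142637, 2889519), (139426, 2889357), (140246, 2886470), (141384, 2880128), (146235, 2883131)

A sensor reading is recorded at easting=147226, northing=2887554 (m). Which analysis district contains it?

E

Cast a ray rightward from (147226, 2887554). For each polygon, the edges (by vertex number in listed order) whose endpoints lie on opposite sides of northing = 2887554, where each meets that height, and whether that is right or left of the point:
G: 3–4 at easting≈144079.2 (left), 4–1 at easting≈146615.5 (left) → 0 crossings.
Y: 3–4 at easting≈144223.8 (left), 4–5 at easting≈143825.1 (left) → 0 crossings.
E: 2–3 at easting≈145318.2 (left), 4–1 at easting≈149931.9 (right) → 1 crossing.
U: 2–3 at easting≈139938.1 (left), 5–1 at easting≈143743.8 (left) → 0 crossings.
Only E has an odd count, so the point is inside E.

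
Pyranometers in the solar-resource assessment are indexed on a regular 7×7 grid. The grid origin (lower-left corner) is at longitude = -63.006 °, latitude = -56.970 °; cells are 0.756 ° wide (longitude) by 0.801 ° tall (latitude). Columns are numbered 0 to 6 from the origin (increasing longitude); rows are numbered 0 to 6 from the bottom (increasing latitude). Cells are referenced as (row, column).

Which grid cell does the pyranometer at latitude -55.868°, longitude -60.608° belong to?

Column index: ⌊(-60.608 − -63.006) / 0.756⌋ = ⌊3.172⌋ = 3
Row offset from origin: ⌊(-55.868 − -56.970) / 0.801⌋ = ⌊1.376⌋ = 1 → row 1

(1, 3)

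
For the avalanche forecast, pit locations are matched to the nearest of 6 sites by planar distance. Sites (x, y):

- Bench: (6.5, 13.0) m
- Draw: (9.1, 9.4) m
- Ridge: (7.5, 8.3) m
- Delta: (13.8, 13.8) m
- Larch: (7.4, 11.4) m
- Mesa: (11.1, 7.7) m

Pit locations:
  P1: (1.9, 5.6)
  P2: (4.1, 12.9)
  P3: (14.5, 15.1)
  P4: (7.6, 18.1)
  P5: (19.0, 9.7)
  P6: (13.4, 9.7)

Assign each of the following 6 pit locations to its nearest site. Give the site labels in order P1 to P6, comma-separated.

P1 → Ridge (d²=38.65)
P2 → Bench (d²=5.77)
P3 → Delta (d²=2.18)
P4 → Bench (d²=27.22)
P5 → Delta (d²=43.85)
P6 → Mesa (d²=9.29)

Ridge, Bench, Delta, Bench, Delta, Mesa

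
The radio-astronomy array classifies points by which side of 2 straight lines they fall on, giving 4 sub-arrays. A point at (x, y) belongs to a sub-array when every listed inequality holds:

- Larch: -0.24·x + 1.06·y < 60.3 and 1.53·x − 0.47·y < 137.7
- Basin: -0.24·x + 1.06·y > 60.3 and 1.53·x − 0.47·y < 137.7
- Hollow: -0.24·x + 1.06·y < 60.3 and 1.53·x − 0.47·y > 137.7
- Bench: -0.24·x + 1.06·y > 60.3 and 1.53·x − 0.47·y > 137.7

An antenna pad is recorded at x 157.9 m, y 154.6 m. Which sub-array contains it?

Bench

-0.24·157.9 + 1.06·154.6 = 125.980, which is > 60.3
1.53·157.9 − 0.47·154.6 = 168.925, which is > 137.7
This sign pattern matches Bench.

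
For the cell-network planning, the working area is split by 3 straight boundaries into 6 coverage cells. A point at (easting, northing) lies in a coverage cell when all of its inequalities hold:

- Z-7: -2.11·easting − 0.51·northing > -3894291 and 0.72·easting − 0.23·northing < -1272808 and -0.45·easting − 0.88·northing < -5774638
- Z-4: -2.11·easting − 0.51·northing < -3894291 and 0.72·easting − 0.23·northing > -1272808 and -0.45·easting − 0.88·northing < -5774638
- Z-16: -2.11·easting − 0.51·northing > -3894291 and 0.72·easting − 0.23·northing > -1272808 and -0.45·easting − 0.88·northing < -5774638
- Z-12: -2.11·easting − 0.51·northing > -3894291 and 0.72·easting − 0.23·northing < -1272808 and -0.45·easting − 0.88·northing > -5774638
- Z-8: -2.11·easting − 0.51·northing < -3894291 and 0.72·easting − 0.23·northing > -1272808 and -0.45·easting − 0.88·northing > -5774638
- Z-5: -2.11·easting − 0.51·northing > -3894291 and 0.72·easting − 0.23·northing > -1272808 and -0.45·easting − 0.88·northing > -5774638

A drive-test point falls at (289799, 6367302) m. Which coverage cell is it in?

Z-5

-2.11·289799 − 0.51·6367302 = -3858799.910, which is > -3894291
0.72·289799 − 0.23·6367302 = -1255824.180, which is > -1272808
-0.45·289799 − 0.88·6367302 = -5733635.310, which is > -5774638
This sign pattern matches Z-5.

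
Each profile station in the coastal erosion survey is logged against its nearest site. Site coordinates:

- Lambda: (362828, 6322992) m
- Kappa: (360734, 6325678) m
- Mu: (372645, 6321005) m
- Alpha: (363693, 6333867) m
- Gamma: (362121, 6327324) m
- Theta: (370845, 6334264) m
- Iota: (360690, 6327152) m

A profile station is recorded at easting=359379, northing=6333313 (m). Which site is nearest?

Alpha

Squared distances to each site:
Lambda: 118418642.000; Kappa: 60129250.000; Mu: 327473620.000; Alpha: 18917512.000; Gamma: 43386685.000; Theta: 132373557.000; Iota: 39676642.000.
Minimum at Alpha.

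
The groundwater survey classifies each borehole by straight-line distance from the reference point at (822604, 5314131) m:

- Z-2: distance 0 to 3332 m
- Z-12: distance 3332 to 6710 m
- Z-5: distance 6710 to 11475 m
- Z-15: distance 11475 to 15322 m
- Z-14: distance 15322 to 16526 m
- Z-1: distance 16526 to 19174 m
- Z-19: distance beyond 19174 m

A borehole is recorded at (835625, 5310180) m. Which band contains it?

Distance = √((835625−822604)² + (5310180−5314131)²) = √(169546441.000 + 15610401.000) = 13607.235 m.
11475 ≤ 13607.235 < 15322 → Z-15.

Z-15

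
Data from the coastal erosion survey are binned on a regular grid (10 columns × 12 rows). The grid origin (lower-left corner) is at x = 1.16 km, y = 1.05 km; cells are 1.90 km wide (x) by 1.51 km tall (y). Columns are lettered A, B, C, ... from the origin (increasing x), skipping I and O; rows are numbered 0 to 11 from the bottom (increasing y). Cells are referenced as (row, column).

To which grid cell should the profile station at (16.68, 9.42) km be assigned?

(5, J)

Column index: ⌊(16.68 − 1.16) / 1.90⌋ = ⌊8.168⌋ = 8 → column J
Row offset from origin: ⌊(9.42 − 1.05) / 1.51⌋ = ⌊5.543⌋ = 5 → row 5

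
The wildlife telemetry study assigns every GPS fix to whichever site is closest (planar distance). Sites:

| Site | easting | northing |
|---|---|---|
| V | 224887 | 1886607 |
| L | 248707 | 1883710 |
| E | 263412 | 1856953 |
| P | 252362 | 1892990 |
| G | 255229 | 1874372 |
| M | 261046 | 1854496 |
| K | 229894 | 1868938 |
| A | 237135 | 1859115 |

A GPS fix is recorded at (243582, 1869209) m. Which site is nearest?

Squared distances to each site:
V: 652193429.000; L: 236544626.000; E: 543438436.000; P: 642624361.000; G: 162309178.000; M: 521463665.000; K: 187434785.000; A: 143452645.000.
Minimum at A.

A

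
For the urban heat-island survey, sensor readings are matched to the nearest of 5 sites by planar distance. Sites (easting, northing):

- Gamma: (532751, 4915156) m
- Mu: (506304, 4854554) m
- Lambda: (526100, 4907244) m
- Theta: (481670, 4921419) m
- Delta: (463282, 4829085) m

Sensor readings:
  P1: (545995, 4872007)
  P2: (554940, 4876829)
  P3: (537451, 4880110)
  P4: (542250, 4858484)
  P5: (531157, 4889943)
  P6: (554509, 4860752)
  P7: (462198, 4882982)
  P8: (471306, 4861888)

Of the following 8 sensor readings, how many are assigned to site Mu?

2

P1 → Lambda
P2 → Lambda
P3 → Lambda
P4 → Mu
P5 → Lambda
P6 → Mu
P7 → Theta
P8 → Delta
2 of the 8 go to Mu.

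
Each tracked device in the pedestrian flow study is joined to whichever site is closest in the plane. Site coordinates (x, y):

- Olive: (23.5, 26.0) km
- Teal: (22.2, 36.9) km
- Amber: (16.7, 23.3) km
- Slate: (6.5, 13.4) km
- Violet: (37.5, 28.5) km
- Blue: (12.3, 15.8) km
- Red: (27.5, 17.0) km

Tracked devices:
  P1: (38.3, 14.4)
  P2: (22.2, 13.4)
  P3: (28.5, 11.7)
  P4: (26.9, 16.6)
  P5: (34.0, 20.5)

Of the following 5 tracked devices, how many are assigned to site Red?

5

P1 → Red
P2 → Red
P3 → Red
P4 → Red
P5 → Red
5 of the 5 go to Red.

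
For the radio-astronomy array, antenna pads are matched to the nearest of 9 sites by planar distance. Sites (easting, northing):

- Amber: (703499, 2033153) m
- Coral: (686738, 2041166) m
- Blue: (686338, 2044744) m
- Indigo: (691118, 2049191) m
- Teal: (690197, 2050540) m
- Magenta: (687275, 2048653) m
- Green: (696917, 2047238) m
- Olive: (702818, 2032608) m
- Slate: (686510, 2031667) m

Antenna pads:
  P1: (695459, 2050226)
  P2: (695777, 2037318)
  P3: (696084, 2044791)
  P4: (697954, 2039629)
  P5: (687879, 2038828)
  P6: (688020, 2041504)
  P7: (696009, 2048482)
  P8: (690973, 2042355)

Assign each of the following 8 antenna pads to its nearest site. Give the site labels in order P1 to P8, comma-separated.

Green, Olive, Green, Green, Coral, Coral, Green, Coral

P1 → Green (d²=11053908.00)
P2 → Olive (d²=71759781.00)
P3 → Green (d²=6681698.00)
P4 → Green (d²=58972250.00)
P5 → Coral (d²=6768125.00)
P6 → Coral (d²=1757768.00)
P7 → Green (d²=2372000.00)
P8 → Coral (d²=19348946.00)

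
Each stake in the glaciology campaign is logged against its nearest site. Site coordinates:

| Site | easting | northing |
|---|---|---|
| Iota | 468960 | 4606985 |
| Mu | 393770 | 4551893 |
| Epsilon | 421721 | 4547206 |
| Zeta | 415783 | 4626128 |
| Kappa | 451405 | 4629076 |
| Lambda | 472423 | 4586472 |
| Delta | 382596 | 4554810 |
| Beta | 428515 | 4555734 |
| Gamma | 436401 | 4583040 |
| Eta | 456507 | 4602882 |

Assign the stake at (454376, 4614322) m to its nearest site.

Squared distances to each site:
Iota: 266524625.000; Mu: 7570467277.000; Epsilon: 5570906481.000; Zeta: 1628801285.000; Kappa: 226507357.000; Lambda: 1101316709.000; Delta: 8694046544.000; Beta: 4101345065.000; Gamma: 1301664149.000; Eta: 135414761.000.
Minimum at Eta.

Eta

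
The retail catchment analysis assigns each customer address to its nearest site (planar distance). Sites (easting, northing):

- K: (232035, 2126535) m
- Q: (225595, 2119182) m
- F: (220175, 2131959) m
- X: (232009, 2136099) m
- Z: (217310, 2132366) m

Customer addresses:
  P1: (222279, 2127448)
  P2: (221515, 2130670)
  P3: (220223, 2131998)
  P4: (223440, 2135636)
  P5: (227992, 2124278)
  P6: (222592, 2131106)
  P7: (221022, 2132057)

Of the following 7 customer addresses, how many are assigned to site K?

P1 → F
P2 → F
P3 → F
P4 → F
P5 → K
P6 → F
P7 → F
1 of the 7 goes to K.

1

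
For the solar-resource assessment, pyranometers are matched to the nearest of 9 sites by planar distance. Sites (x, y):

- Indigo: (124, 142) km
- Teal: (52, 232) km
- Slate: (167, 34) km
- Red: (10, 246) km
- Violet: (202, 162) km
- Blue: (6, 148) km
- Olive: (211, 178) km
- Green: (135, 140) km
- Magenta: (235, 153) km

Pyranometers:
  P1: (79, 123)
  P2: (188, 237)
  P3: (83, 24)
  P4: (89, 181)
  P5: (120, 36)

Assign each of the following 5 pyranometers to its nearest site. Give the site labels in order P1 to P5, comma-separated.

Indigo, Olive, Slate, Indigo, Slate

P1 → Indigo (d²=2386.00)
P2 → Olive (d²=4010.00)
P3 → Slate (d²=7156.00)
P4 → Indigo (d²=2746.00)
P5 → Slate (d²=2213.00)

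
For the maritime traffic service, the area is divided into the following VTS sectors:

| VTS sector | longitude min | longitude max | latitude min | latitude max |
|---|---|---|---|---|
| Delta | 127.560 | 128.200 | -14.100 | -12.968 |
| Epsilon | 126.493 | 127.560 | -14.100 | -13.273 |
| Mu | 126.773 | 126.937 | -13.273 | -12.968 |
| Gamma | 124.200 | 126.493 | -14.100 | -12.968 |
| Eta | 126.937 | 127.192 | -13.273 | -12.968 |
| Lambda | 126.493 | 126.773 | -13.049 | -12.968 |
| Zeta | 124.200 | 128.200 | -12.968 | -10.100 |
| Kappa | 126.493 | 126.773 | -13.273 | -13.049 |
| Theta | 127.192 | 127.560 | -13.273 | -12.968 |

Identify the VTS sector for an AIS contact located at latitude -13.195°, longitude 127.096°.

The point has longitude = 127.096 and latitude = -13.195.
Only Eta satisfies 126.937 ≤ longitude ≤ 127.192 and -13.273 ≤ latitude ≤ -12.968.

Eta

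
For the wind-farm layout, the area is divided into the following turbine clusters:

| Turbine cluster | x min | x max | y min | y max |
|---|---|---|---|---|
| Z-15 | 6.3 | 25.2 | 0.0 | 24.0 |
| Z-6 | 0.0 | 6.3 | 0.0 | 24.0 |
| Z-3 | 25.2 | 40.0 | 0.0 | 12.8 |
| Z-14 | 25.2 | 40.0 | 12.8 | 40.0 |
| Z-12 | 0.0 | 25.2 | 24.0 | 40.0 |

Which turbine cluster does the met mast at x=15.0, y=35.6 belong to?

The point has x = 15.0 and y = 35.6.
Only Z-12 satisfies 0.0 ≤ x ≤ 25.2 and 24.0 ≤ y ≤ 40.0.

Z-12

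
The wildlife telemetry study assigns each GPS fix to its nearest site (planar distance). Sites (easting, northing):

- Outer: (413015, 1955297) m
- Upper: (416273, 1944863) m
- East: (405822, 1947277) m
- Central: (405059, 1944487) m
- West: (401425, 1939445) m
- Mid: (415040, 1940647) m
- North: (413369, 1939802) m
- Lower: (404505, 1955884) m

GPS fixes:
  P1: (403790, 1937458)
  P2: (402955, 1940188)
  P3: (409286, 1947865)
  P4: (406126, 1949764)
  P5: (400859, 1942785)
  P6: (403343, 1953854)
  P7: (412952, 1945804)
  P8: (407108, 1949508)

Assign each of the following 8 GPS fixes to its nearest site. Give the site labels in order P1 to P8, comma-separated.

P1 → West (d²=9541394.00)
P2 → West (d²=2892949.00)
P3 → East (d²=12345040.00)
P4 → East (d²=6277585.00)
P5 → West (d²=11475956.00)
P6 → Lower (d²=5471144.00)
P7 → Upper (d²=11914522.00)
P8 → East (d²=6631157.00)

West, West, East, East, West, Lower, Upper, East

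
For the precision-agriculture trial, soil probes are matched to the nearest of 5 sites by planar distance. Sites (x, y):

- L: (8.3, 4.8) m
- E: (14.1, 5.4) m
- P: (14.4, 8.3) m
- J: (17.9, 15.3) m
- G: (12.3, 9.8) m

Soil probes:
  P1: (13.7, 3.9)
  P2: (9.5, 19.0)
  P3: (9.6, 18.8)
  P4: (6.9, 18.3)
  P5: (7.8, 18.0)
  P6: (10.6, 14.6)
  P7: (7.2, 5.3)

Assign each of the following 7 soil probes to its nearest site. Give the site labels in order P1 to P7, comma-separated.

E, J, J, G, G, G, L

P1 → E (d²=2.41)
P2 → J (d²=84.25)
P3 → J (d²=81.14)
P4 → G (d²=101.41)
P5 → G (d²=87.49)
P6 → G (d²=25.93)
P7 → L (d²=1.46)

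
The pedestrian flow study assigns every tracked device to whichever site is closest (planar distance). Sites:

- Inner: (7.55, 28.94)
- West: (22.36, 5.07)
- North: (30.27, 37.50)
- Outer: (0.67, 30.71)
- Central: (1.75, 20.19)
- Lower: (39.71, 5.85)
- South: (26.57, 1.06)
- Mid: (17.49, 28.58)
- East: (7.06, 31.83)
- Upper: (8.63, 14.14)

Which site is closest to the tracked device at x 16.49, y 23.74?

Mid

Squared distances to each site:
Inner: 106.964; West: 383.026; North: 379.226; Outer: 298.853; Central: 229.870; Lower: 859.221; South: 615.989; Mid: 24.426; East: 154.373; Upper: 153.940.
Minimum at Mid.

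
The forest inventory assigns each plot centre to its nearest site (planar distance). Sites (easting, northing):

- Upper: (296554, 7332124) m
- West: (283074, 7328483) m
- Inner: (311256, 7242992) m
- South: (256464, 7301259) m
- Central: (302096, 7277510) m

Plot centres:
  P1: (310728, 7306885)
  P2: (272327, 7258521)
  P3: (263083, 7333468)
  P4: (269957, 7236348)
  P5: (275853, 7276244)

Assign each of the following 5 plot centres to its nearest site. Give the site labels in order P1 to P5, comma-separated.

P1 → Upper (d²=837909397.00)
P2 → Central (d²=1246775482.00)
P3 → West (d²=424490306.00)
P4 → Inner (d²=1749750137.00)
P5 → Central (d²=690297805.00)

Upper, Central, West, Inner, Central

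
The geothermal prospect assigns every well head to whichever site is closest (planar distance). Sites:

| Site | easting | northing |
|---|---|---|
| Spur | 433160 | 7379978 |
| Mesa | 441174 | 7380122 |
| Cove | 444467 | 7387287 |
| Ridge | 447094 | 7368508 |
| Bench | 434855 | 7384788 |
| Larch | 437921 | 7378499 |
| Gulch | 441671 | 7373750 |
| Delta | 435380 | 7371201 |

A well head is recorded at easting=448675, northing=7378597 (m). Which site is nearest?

Mesa

Squared distances to each site:
Spur: 242622386.000; Mesa: 58590626.000; Cove: 93223364.000; Ridge: 104287482.000; Bench: 229320881.000; Larch: 115658120.000; Gulch: 72549425.000; Delta: 231457841.000.
Minimum at Mesa.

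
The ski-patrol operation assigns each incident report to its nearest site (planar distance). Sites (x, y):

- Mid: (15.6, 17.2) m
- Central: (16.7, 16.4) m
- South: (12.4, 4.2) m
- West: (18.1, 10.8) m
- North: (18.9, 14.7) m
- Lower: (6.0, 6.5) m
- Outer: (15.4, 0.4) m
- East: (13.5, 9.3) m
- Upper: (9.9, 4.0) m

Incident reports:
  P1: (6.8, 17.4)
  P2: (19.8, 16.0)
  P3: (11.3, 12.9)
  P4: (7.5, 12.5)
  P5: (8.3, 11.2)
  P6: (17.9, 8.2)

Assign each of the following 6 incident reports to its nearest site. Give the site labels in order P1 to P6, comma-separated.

P1 → Mid (d²=77.48)
P2 → North (d²=2.50)
P3 → East (d²=17.80)
P4 → Lower (d²=38.25)
P5 → Lower (d²=27.38)
P6 → West (d²=6.80)

Mid, North, East, Lower, Lower, West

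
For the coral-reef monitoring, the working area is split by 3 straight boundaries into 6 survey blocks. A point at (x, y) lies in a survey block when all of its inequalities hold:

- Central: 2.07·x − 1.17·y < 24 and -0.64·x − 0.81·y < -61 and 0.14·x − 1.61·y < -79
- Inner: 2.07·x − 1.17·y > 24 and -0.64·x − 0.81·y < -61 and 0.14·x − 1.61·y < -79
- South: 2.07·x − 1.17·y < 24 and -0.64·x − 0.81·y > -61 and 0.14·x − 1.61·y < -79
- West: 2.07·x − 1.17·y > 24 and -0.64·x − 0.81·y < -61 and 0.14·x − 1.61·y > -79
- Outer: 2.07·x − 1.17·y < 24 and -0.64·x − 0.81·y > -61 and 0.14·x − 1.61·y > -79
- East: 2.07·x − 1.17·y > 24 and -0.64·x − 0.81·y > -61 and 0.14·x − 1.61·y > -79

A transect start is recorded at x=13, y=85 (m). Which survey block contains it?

Central

2.07·13 − 1.17·85 = -72.540, which is < 24
-0.64·13 − 0.81·85 = -77.170, which is < -61
0.14·13 − 1.61·85 = -135.030, which is < -79
This sign pattern matches Central.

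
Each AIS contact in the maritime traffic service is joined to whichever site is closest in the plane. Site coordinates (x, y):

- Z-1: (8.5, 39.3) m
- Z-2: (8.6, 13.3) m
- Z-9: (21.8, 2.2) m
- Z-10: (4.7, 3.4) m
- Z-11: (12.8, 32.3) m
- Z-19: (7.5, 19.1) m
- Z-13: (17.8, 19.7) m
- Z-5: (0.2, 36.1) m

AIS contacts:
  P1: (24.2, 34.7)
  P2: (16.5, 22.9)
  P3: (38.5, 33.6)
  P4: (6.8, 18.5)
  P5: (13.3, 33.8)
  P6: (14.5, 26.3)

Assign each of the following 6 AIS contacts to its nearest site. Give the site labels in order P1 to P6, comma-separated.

P1 → Z-11 (d²=135.72)
P2 → Z-13 (d²=11.93)
P3 → Z-13 (d²=621.70)
P4 → Z-19 (d²=0.85)
P5 → Z-11 (d²=2.50)
P6 → Z-11 (d²=38.89)

Z-11, Z-13, Z-13, Z-19, Z-11, Z-11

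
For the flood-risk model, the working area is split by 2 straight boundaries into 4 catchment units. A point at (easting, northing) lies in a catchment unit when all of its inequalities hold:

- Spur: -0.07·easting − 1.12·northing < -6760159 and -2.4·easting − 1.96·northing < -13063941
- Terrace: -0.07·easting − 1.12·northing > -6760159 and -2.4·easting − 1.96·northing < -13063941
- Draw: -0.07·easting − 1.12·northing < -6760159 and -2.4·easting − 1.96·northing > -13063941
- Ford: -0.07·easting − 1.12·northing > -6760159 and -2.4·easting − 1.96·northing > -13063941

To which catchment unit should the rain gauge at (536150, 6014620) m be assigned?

-0.07·536150 − 1.12·6014620 = -6773904.900, which is < -6760159
-2.4·536150 − 1.96·6014620 = -13075415.200, which is < -13063941
This sign pattern matches Spur.

Spur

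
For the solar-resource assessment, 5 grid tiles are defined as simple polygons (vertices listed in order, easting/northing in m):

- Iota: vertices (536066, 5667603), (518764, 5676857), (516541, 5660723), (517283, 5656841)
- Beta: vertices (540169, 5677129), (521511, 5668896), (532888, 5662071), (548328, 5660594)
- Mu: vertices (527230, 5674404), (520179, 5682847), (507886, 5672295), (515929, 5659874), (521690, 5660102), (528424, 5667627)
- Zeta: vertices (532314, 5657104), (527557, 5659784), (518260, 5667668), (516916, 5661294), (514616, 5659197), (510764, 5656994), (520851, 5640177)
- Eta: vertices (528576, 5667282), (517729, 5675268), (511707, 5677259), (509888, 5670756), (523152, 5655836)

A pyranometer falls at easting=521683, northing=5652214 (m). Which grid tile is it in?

Zeta

Cast a ray rightward from (521683, 5652214). For each polygon, the edges (by vertex number in listed order) whose endpoints lie on opposite sides of northing = 5652214, where each meets that height, and whether that is right or left of the point:
Iota: no edge straddles that height → 0 crossings.
Beta: no edge straddles that height → 0 crossings.
Mu: no edge straddles that height → 0 crossings.
Zeta: 6–7 at easting≈513631.1 (left), 7–1 at easting≈529002.5 (right) → 1 crossing.
Eta: no edge straddles that height → 0 crossings.
Only Zeta has an odd count, so the point is inside Zeta.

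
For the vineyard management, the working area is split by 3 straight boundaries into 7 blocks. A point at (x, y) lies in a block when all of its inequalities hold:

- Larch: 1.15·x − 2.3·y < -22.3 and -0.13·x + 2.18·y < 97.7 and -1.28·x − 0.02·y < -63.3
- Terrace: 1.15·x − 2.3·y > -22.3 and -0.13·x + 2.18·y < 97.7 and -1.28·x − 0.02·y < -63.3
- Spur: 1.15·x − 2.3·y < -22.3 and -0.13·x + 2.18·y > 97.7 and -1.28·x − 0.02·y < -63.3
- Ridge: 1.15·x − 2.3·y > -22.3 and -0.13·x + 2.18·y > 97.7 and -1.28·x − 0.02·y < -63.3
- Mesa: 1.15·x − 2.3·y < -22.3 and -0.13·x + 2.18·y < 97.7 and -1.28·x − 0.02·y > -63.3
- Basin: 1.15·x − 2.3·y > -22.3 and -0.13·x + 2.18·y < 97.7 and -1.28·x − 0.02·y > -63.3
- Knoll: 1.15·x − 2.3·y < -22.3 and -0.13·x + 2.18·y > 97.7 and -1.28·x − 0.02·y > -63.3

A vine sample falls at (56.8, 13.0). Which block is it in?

1.15·56.8 − 2.3·13.0 = 35.420, which is > -22.3
-0.13·56.8 + 2.18·13.0 = 20.956, which is < 97.7
-1.28·56.8 − 0.02·13.0 = -72.964, which is < -63.3
This sign pattern matches Terrace.

Terrace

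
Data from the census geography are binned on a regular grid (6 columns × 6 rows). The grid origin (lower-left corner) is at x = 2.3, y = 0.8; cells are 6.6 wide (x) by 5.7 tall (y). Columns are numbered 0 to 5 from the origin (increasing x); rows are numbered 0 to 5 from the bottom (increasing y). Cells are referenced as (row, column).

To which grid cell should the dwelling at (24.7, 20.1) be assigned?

Column index: ⌊(24.7 − 2.3) / 6.6⌋ = ⌊3.394⌋ = 3
Row offset from origin: ⌊(20.1 − 0.8) / 5.7⌋ = ⌊3.386⌋ = 3 → row 3

(3, 3)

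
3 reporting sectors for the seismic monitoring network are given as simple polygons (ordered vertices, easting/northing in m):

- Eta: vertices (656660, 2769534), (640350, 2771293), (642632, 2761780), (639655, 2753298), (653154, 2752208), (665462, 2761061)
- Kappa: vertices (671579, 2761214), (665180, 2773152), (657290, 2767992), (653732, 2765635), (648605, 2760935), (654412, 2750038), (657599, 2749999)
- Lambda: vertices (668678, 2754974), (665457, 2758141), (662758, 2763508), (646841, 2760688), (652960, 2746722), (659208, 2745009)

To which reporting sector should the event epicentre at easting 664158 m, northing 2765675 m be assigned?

Kappa

Cast a ray rightward from (664158, 2765675). For each polygon, the edges (by vertex number in listed order) whose endpoints lie on opposite sides of northing = 2765675, where each meets that height, and whether that is right or left of the point:
Eta: 2–3 at easting≈641697.7 (left), 6–1 at easting≈660668.8 (left) → 0 crossings.
Kappa: 1–2 at easting≈669187.8 (right), 3–4 at easting≈653792.4 (left) → 1 crossing.
Lambda: no edge straddles that height → 0 crossings.
Only Kappa has an odd count, so the point is inside Kappa.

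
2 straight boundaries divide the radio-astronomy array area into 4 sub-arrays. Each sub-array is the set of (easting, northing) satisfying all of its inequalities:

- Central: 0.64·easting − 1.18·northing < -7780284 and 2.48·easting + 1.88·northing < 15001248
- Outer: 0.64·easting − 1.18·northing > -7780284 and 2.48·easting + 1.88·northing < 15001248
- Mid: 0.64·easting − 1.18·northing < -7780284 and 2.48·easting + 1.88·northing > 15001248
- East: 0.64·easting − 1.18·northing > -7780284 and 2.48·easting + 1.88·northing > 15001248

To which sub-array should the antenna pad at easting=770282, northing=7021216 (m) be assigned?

Mid

0.64·770282 − 1.18·7021216 = -7792054.400, which is < -7780284
2.48·770282 + 1.88·7021216 = 15110185.440, which is > 15001248
This sign pattern matches Mid.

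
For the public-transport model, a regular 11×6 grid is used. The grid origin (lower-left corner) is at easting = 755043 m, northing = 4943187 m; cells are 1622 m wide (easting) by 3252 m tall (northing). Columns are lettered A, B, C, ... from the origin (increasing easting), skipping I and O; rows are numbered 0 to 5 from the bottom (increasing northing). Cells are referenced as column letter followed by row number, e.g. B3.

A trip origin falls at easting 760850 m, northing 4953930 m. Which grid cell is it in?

D3

Column index: ⌊(760850 − 755043) / 1622⌋ = ⌊3.580⌋ = 3 → column D
Row offset from origin: ⌊(4953930 − 4943187) / 3252⌋ = ⌊3.304⌋ = 3 → row 3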